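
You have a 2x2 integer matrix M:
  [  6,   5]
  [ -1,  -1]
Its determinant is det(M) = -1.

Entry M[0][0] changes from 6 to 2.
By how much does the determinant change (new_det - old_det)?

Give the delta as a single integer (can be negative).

Cofactor C_00 = -1
Entry delta = 2 - 6 = -4
Det delta = entry_delta * cofactor = -4 * -1 = 4

Answer: 4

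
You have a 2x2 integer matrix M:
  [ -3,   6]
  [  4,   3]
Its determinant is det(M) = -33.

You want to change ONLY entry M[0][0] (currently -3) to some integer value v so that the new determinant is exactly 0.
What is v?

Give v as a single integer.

det is linear in entry M[0][0]: det = old_det + (v - -3) * C_00
Cofactor C_00 = 3
Want det = 0: -33 + (v - -3) * 3 = 0
  (v - -3) = 33 / 3 = 11
  v = -3 + (11) = 8

Answer: 8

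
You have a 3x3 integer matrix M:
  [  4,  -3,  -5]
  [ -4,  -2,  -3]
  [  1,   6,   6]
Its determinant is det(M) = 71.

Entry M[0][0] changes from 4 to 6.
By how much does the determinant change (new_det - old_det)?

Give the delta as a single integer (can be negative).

Cofactor C_00 = 6
Entry delta = 6 - 4 = 2
Det delta = entry_delta * cofactor = 2 * 6 = 12

Answer: 12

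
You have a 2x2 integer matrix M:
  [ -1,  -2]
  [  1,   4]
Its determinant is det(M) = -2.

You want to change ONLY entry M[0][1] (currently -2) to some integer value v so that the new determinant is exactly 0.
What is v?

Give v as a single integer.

det is linear in entry M[0][1]: det = old_det + (v - -2) * C_01
Cofactor C_01 = -1
Want det = 0: -2 + (v - -2) * -1 = 0
  (v - -2) = 2 / -1 = -2
  v = -2 + (-2) = -4

Answer: -4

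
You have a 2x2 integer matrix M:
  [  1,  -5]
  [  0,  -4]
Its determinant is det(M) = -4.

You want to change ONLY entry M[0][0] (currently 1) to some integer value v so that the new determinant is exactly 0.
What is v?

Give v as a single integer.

det is linear in entry M[0][0]: det = old_det + (v - 1) * C_00
Cofactor C_00 = -4
Want det = 0: -4 + (v - 1) * -4 = 0
  (v - 1) = 4 / -4 = -1
  v = 1 + (-1) = 0

Answer: 0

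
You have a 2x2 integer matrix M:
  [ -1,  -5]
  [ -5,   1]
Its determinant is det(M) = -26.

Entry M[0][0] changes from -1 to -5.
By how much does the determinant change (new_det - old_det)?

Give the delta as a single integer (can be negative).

Answer: -4

Derivation:
Cofactor C_00 = 1
Entry delta = -5 - -1 = -4
Det delta = entry_delta * cofactor = -4 * 1 = -4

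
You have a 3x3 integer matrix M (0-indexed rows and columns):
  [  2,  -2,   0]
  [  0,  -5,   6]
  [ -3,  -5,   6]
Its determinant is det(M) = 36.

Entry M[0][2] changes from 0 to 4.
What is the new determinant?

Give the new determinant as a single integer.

Answer: -24

Derivation:
det is linear in row 0: changing M[0][2] by delta changes det by delta * cofactor(0,2).
Cofactor C_02 = (-1)^(0+2) * minor(0,2) = -15
Entry delta = 4 - 0 = 4
Det delta = 4 * -15 = -60
New det = 36 + -60 = -24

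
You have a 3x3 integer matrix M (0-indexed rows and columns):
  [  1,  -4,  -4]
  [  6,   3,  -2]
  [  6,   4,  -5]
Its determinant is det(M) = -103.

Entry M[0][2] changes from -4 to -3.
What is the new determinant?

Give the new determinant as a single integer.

Answer: -97

Derivation:
det is linear in row 0: changing M[0][2] by delta changes det by delta * cofactor(0,2).
Cofactor C_02 = (-1)^(0+2) * minor(0,2) = 6
Entry delta = -3 - -4 = 1
Det delta = 1 * 6 = 6
New det = -103 + 6 = -97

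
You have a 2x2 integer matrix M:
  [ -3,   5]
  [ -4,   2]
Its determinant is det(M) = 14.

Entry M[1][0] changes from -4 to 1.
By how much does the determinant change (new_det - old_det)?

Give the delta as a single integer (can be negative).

Answer: -25

Derivation:
Cofactor C_10 = -5
Entry delta = 1 - -4 = 5
Det delta = entry_delta * cofactor = 5 * -5 = -25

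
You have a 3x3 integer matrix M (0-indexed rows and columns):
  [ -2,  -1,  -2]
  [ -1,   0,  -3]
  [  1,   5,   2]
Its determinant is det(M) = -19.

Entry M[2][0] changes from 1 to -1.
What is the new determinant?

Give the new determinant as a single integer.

Answer: -25

Derivation:
det is linear in row 2: changing M[2][0] by delta changes det by delta * cofactor(2,0).
Cofactor C_20 = (-1)^(2+0) * minor(2,0) = 3
Entry delta = -1 - 1 = -2
Det delta = -2 * 3 = -6
New det = -19 + -6 = -25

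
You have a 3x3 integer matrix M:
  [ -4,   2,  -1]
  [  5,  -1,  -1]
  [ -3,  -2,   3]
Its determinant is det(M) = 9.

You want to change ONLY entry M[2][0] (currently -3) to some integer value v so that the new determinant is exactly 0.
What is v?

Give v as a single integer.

det is linear in entry M[2][0]: det = old_det + (v - -3) * C_20
Cofactor C_20 = -3
Want det = 0: 9 + (v - -3) * -3 = 0
  (v - -3) = -9 / -3 = 3
  v = -3 + (3) = 0

Answer: 0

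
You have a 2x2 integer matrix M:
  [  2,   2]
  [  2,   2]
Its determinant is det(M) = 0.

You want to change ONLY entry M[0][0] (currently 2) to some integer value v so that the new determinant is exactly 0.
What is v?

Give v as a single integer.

Answer: 2

Derivation:
det is linear in entry M[0][0]: det = old_det + (v - 2) * C_00
Cofactor C_00 = 2
Want det = 0: 0 + (v - 2) * 2 = 0
  (v - 2) = 0 / 2 = 0
  v = 2 + (0) = 2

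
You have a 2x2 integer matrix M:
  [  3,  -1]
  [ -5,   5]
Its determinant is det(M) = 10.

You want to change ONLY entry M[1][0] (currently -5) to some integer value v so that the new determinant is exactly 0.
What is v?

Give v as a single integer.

Answer: -15

Derivation:
det is linear in entry M[1][0]: det = old_det + (v - -5) * C_10
Cofactor C_10 = 1
Want det = 0: 10 + (v - -5) * 1 = 0
  (v - -5) = -10 / 1 = -10
  v = -5 + (-10) = -15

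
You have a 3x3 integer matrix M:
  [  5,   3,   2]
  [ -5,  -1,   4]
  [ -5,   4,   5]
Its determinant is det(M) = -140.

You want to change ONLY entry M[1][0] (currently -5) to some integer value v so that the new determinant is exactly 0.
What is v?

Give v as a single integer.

det is linear in entry M[1][0]: det = old_det + (v - -5) * C_10
Cofactor C_10 = -7
Want det = 0: -140 + (v - -5) * -7 = 0
  (v - -5) = 140 / -7 = -20
  v = -5 + (-20) = -25

Answer: -25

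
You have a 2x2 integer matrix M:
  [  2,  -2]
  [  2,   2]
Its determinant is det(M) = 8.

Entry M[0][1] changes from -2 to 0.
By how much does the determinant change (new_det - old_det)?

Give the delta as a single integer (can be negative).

Cofactor C_01 = -2
Entry delta = 0 - -2 = 2
Det delta = entry_delta * cofactor = 2 * -2 = -4

Answer: -4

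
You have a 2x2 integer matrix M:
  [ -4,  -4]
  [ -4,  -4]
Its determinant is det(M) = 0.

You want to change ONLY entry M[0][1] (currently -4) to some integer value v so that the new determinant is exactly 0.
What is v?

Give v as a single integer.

det is linear in entry M[0][1]: det = old_det + (v - -4) * C_01
Cofactor C_01 = 4
Want det = 0: 0 + (v - -4) * 4 = 0
  (v - -4) = 0 / 4 = 0
  v = -4 + (0) = -4

Answer: -4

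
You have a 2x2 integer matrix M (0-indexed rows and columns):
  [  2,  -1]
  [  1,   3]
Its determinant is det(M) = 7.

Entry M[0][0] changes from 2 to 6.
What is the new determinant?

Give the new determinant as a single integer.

det is linear in row 0: changing M[0][0] by delta changes det by delta * cofactor(0,0).
Cofactor C_00 = (-1)^(0+0) * minor(0,0) = 3
Entry delta = 6 - 2 = 4
Det delta = 4 * 3 = 12
New det = 7 + 12 = 19

Answer: 19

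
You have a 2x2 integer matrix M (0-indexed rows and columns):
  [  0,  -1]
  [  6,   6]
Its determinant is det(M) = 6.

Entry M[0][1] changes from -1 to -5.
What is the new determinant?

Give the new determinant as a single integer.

Answer: 30

Derivation:
det is linear in row 0: changing M[0][1] by delta changes det by delta * cofactor(0,1).
Cofactor C_01 = (-1)^(0+1) * minor(0,1) = -6
Entry delta = -5 - -1 = -4
Det delta = -4 * -6 = 24
New det = 6 + 24 = 30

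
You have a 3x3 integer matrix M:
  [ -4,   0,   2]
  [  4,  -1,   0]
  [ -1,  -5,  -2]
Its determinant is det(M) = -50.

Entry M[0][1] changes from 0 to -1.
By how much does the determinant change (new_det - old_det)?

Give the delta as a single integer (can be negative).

Answer: -8

Derivation:
Cofactor C_01 = 8
Entry delta = -1 - 0 = -1
Det delta = entry_delta * cofactor = -1 * 8 = -8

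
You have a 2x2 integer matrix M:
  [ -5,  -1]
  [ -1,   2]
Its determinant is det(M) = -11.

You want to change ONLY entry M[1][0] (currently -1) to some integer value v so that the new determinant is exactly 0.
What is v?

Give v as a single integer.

det is linear in entry M[1][0]: det = old_det + (v - -1) * C_10
Cofactor C_10 = 1
Want det = 0: -11 + (v - -1) * 1 = 0
  (v - -1) = 11 / 1 = 11
  v = -1 + (11) = 10

Answer: 10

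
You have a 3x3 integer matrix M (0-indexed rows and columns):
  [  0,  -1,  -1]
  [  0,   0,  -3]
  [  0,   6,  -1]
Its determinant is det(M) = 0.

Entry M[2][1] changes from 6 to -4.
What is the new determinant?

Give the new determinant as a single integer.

Answer: 0

Derivation:
det is linear in row 2: changing M[2][1] by delta changes det by delta * cofactor(2,1).
Cofactor C_21 = (-1)^(2+1) * minor(2,1) = 0
Entry delta = -4 - 6 = -10
Det delta = -10 * 0 = 0
New det = 0 + 0 = 0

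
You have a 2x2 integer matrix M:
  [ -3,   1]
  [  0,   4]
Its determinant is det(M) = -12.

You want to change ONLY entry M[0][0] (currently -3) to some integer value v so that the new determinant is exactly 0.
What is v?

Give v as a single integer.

det is linear in entry M[0][0]: det = old_det + (v - -3) * C_00
Cofactor C_00 = 4
Want det = 0: -12 + (v - -3) * 4 = 0
  (v - -3) = 12 / 4 = 3
  v = -3 + (3) = 0

Answer: 0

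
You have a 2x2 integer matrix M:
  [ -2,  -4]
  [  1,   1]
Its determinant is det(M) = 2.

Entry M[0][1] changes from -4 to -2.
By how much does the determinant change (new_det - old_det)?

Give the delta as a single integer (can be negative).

Cofactor C_01 = -1
Entry delta = -2 - -4 = 2
Det delta = entry_delta * cofactor = 2 * -1 = -2

Answer: -2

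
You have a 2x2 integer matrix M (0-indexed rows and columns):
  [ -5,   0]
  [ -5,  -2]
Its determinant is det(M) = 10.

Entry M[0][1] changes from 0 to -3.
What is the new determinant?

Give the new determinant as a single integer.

Answer: -5

Derivation:
det is linear in row 0: changing M[0][1] by delta changes det by delta * cofactor(0,1).
Cofactor C_01 = (-1)^(0+1) * minor(0,1) = 5
Entry delta = -3 - 0 = -3
Det delta = -3 * 5 = -15
New det = 10 + -15 = -5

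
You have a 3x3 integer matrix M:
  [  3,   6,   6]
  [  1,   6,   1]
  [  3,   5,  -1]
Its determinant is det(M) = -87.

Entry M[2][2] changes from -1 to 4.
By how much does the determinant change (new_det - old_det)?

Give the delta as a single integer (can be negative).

Cofactor C_22 = 12
Entry delta = 4 - -1 = 5
Det delta = entry_delta * cofactor = 5 * 12 = 60

Answer: 60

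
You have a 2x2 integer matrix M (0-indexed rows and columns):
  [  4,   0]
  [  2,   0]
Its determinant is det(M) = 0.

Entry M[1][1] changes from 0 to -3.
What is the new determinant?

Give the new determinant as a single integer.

Answer: -12

Derivation:
det is linear in row 1: changing M[1][1] by delta changes det by delta * cofactor(1,1).
Cofactor C_11 = (-1)^(1+1) * minor(1,1) = 4
Entry delta = -3 - 0 = -3
Det delta = -3 * 4 = -12
New det = 0 + -12 = -12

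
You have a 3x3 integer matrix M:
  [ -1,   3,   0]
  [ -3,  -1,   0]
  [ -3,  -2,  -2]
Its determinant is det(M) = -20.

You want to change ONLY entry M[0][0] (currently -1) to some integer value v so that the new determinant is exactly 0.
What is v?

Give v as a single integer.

det is linear in entry M[0][0]: det = old_det + (v - -1) * C_00
Cofactor C_00 = 2
Want det = 0: -20 + (v - -1) * 2 = 0
  (v - -1) = 20 / 2 = 10
  v = -1 + (10) = 9

Answer: 9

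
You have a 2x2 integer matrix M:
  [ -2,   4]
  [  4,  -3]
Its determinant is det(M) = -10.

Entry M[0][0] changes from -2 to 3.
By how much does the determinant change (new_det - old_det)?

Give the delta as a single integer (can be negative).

Answer: -15

Derivation:
Cofactor C_00 = -3
Entry delta = 3 - -2 = 5
Det delta = entry_delta * cofactor = 5 * -3 = -15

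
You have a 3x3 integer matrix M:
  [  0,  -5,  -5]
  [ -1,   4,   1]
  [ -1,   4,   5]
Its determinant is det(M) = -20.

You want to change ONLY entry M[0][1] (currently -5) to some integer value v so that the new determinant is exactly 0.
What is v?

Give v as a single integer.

Answer: 0

Derivation:
det is linear in entry M[0][1]: det = old_det + (v - -5) * C_01
Cofactor C_01 = 4
Want det = 0: -20 + (v - -5) * 4 = 0
  (v - -5) = 20 / 4 = 5
  v = -5 + (5) = 0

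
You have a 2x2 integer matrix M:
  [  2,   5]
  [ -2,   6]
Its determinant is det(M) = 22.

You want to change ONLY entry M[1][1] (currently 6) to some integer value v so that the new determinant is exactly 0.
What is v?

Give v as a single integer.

det is linear in entry M[1][1]: det = old_det + (v - 6) * C_11
Cofactor C_11 = 2
Want det = 0: 22 + (v - 6) * 2 = 0
  (v - 6) = -22 / 2 = -11
  v = 6 + (-11) = -5

Answer: -5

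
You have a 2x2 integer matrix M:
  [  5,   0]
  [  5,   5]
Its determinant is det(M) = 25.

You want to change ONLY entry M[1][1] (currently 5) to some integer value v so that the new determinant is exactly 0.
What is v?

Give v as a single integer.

Answer: 0

Derivation:
det is linear in entry M[1][1]: det = old_det + (v - 5) * C_11
Cofactor C_11 = 5
Want det = 0: 25 + (v - 5) * 5 = 0
  (v - 5) = -25 / 5 = -5
  v = 5 + (-5) = 0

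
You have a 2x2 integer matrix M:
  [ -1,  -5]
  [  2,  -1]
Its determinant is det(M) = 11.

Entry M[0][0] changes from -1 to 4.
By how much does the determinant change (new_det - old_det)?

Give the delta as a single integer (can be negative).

Cofactor C_00 = -1
Entry delta = 4 - -1 = 5
Det delta = entry_delta * cofactor = 5 * -1 = -5

Answer: -5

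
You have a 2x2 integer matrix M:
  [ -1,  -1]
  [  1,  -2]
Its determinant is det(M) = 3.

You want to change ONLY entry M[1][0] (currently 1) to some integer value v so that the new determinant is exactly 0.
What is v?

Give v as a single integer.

det is linear in entry M[1][0]: det = old_det + (v - 1) * C_10
Cofactor C_10 = 1
Want det = 0: 3 + (v - 1) * 1 = 0
  (v - 1) = -3 / 1 = -3
  v = 1 + (-3) = -2

Answer: -2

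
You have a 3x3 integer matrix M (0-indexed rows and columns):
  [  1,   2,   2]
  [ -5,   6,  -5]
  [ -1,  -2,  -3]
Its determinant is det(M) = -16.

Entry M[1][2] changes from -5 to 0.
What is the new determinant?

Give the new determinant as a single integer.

det is linear in row 1: changing M[1][2] by delta changes det by delta * cofactor(1,2).
Cofactor C_12 = (-1)^(1+2) * minor(1,2) = 0
Entry delta = 0 - -5 = 5
Det delta = 5 * 0 = 0
New det = -16 + 0 = -16

Answer: -16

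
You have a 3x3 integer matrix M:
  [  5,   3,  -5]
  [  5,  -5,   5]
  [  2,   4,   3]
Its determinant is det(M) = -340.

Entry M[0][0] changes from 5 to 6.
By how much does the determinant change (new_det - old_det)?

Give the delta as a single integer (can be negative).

Answer: -35

Derivation:
Cofactor C_00 = -35
Entry delta = 6 - 5 = 1
Det delta = entry_delta * cofactor = 1 * -35 = -35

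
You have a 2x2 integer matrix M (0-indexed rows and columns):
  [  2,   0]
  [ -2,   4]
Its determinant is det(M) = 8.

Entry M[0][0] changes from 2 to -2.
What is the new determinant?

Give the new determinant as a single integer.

Answer: -8

Derivation:
det is linear in row 0: changing M[0][0] by delta changes det by delta * cofactor(0,0).
Cofactor C_00 = (-1)^(0+0) * minor(0,0) = 4
Entry delta = -2 - 2 = -4
Det delta = -4 * 4 = -16
New det = 8 + -16 = -8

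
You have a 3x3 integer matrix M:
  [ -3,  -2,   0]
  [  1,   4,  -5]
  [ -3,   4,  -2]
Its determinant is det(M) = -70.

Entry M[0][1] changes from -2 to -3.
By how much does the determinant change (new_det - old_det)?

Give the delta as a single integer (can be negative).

Cofactor C_01 = 17
Entry delta = -3 - -2 = -1
Det delta = entry_delta * cofactor = -1 * 17 = -17

Answer: -17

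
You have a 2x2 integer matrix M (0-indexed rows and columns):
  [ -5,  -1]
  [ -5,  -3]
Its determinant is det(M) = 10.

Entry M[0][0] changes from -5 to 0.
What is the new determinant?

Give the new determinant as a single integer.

Answer: -5

Derivation:
det is linear in row 0: changing M[0][0] by delta changes det by delta * cofactor(0,0).
Cofactor C_00 = (-1)^(0+0) * minor(0,0) = -3
Entry delta = 0 - -5 = 5
Det delta = 5 * -3 = -15
New det = 10 + -15 = -5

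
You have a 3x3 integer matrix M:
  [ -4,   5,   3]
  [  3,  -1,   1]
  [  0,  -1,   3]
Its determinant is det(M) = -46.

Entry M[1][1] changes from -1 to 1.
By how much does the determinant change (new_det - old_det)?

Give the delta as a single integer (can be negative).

Cofactor C_11 = -12
Entry delta = 1 - -1 = 2
Det delta = entry_delta * cofactor = 2 * -12 = -24

Answer: -24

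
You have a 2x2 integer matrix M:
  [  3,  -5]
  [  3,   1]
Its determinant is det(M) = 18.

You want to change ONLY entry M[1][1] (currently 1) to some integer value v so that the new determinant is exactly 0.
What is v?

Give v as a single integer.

Answer: -5

Derivation:
det is linear in entry M[1][1]: det = old_det + (v - 1) * C_11
Cofactor C_11 = 3
Want det = 0: 18 + (v - 1) * 3 = 0
  (v - 1) = -18 / 3 = -6
  v = 1 + (-6) = -5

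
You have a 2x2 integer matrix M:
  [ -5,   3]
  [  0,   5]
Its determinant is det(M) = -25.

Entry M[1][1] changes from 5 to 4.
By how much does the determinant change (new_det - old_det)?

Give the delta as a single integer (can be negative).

Cofactor C_11 = -5
Entry delta = 4 - 5 = -1
Det delta = entry_delta * cofactor = -1 * -5 = 5

Answer: 5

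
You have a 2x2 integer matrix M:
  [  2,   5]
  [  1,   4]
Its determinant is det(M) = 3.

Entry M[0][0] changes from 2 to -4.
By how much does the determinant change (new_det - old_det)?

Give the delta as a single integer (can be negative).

Cofactor C_00 = 4
Entry delta = -4 - 2 = -6
Det delta = entry_delta * cofactor = -6 * 4 = -24

Answer: -24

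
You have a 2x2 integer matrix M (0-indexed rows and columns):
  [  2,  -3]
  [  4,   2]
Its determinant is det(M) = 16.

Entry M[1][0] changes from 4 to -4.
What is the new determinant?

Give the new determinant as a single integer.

Answer: -8

Derivation:
det is linear in row 1: changing M[1][0] by delta changes det by delta * cofactor(1,0).
Cofactor C_10 = (-1)^(1+0) * minor(1,0) = 3
Entry delta = -4 - 4 = -8
Det delta = -8 * 3 = -24
New det = 16 + -24 = -8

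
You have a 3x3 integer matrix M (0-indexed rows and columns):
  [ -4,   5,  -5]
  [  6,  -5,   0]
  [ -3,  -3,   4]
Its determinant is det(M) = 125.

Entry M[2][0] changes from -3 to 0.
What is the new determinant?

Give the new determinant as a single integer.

det is linear in row 2: changing M[2][0] by delta changes det by delta * cofactor(2,0).
Cofactor C_20 = (-1)^(2+0) * minor(2,0) = -25
Entry delta = 0 - -3 = 3
Det delta = 3 * -25 = -75
New det = 125 + -75 = 50

Answer: 50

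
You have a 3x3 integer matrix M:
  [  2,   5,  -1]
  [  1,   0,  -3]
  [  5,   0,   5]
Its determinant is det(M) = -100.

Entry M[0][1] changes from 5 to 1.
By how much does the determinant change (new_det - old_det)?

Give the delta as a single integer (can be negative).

Cofactor C_01 = -20
Entry delta = 1 - 5 = -4
Det delta = entry_delta * cofactor = -4 * -20 = 80

Answer: 80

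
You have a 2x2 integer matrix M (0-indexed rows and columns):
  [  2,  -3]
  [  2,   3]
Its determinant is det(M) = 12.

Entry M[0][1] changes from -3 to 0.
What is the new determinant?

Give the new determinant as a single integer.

Answer: 6

Derivation:
det is linear in row 0: changing M[0][1] by delta changes det by delta * cofactor(0,1).
Cofactor C_01 = (-1)^(0+1) * minor(0,1) = -2
Entry delta = 0 - -3 = 3
Det delta = 3 * -2 = -6
New det = 12 + -6 = 6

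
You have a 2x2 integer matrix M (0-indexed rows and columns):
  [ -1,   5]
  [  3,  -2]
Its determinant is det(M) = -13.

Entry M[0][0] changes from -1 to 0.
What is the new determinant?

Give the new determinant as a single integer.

Answer: -15

Derivation:
det is linear in row 0: changing M[0][0] by delta changes det by delta * cofactor(0,0).
Cofactor C_00 = (-1)^(0+0) * minor(0,0) = -2
Entry delta = 0 - -1 = 1
Det delta = 1 * -2 = -2
New det = -13 + -2 = -15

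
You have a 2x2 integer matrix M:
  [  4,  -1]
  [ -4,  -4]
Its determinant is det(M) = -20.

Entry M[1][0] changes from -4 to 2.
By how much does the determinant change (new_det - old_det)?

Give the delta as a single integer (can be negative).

Cofactor C_10 = 1
Entry delta = 2 - -4 = 6
Det delta = entry_delta * cofactor = 6 * 1 = 6

Answer: 6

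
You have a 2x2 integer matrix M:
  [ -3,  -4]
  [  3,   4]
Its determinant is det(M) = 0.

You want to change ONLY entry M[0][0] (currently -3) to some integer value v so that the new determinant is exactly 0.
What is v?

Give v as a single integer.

det is linear in entry M[0][0]: det = old_det + (v - -3) * C_00
Cofactor C_00 = 4
Want det = 0: 0 + (v - -3) * 4 = 0
  (v - -3) = 0 / 4 = 0
  v = -3 + (0) = -3

Answer: -3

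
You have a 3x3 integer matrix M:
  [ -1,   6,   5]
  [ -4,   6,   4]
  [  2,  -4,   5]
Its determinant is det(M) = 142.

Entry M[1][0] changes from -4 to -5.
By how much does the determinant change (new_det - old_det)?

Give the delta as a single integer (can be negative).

Answer: 50

Derivation:
Cofactor C_10 = -50
Entry delta = -5 - -4 = -1
Det delta = entry_delta * cofactor = -1 * -50 = 50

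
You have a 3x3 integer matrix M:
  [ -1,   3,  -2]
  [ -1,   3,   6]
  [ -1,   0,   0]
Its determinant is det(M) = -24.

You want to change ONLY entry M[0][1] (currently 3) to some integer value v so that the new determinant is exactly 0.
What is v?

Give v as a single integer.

Answer: -1

Derivation:
det is linear in entry M[0][1]: det = old_det + (v - 3) * C_01
Cofactor C_01 = -6
Want det = 0: -24 + (v - 3) * -6 = 0
  (v - 3) = 24 / -6 = -4
  v = 3 + (-4) = -1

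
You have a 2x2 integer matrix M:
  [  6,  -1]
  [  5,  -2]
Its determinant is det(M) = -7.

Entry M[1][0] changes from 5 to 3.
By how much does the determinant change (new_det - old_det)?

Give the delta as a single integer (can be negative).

Answer: -2

Derivation:
Cofactor C_10 = 1
Entry delta = 3 - 5 = -2
Det delta = entry_delta * cofactor = -2 * 1 = -2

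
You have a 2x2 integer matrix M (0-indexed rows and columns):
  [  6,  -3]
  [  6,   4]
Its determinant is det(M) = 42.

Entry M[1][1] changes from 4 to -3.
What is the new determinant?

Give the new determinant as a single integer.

det is linear in row 1: changing M[1][1] by delta changes det by delta * cofactor(1,1).
Cofactor C_11 = (-1)^(1+1) * minor(1,1) = 6
Entry delta = -3 - 4 = -7
Det delta = -7 * 6 = -42
New det = 42 + -42 = 0

Answer: 0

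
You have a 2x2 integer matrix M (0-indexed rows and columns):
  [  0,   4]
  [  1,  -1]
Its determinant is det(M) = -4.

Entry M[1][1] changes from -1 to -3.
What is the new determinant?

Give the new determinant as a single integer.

Answer: -4

Derivation:
det is linear in row 1: changing M[1][1] by delta changes det by delta * cofactor(1,1).
Cofactor C_11 = (-1)^(1+1) * minor(1,1) = 0
Entry delta = -3 - -1 = -2
Det delta = -2 * 0 = 0
New det = -4 + 0 = -4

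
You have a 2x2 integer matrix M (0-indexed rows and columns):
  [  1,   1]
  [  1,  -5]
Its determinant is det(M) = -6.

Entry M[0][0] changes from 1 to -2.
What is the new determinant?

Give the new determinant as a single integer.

Answer: 9

Derivation:
det is linear in row 0: changing M[0][0] by delta changes det by delta * cofactor(0,0).
Cofactor C_00 = (-1)^(0+0) * minor(0,0) = -5
Entry delta = -2 - 1 = -3
Det delta = -3 * -5 = 15
New det = -6 + 15 = 9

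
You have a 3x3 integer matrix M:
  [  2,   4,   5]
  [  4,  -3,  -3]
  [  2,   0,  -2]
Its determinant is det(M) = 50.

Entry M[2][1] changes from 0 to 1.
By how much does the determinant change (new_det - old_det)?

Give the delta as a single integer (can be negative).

Answer: 26

Derivation:
Cofactor C_21 = 26
Entry delta = 1 - 0 = 1
Det delta = entry_delta * cofactor = 1 * 26 = 26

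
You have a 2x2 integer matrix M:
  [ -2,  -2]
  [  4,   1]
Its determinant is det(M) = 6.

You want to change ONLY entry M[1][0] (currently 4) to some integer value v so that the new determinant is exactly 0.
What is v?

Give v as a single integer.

det is linear in entry M[1][0]: det = old_det + (v - 4) * C_10
Cofactor C_10 = 2
Want det = 0: 6 + (v - 4) * 2 = 0
  (v - 4) = -6 / 2 = -3
  v = 4 + (-3) = 1

Answer: 1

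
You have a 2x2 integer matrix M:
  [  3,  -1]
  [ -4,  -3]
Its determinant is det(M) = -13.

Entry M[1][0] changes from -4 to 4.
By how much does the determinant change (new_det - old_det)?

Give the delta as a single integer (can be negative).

Answer: 8

Derivation:
Cofactor C_10 = 1
Entry delta = 4 - -4 = 8
Det delta = entry_delta * cofactor = 8 * 1 = 8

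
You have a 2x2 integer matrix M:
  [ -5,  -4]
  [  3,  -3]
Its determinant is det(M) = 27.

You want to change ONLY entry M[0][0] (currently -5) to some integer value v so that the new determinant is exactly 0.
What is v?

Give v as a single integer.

det is linear in entry M[0][0]: det = old_det + (v - -5) * C_00
Cofactor C_00 = -3
Want det = 0: 27 + (v - -5) * -3 = 0
  (v - -5) = -27 / -3 = 9
  v = -5 + (9) = 4

Answer: 4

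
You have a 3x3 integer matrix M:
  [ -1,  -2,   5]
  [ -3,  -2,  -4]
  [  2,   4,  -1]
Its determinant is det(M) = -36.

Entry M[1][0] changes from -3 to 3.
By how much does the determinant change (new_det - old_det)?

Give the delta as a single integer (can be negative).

Cofactor C_10 = 18
Entry delta = 3 - -3 = 6
Det delta = entry_delta * cofactor = 6 * 18 = 108

Answer: 108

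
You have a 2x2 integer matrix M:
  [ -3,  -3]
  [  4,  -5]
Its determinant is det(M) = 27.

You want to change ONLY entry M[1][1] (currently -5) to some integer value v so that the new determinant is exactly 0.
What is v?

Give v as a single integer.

det is linear in entry M[1][1]: det = old_det + (v - -5) * C_11
Cofactor C_11 = -3
Want det = 0: 27 + (v - -5) * -3 = 0
  (v - -5) = -27 / -3 = 9
  v = -5 + (9) = 4

Answer: 4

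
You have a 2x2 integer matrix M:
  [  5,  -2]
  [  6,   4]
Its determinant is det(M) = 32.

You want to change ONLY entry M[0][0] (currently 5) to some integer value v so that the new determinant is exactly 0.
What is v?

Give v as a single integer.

det is linear in entry M[0][0]: det = old_det + (v - 5) * C_00
Cofactor C_00 = 4
Want det = 0: 32 + (v - 5) * 4 = 0
  (v - 5) = -32 / 4 = -8
  v = 5 + (-8) = -3

Answer: -3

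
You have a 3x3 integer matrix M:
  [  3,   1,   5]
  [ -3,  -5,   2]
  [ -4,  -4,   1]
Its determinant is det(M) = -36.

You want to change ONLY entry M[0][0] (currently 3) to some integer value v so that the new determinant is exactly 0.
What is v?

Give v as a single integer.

det is linear in entry M[0][0]: det = old_det + (v - 3) * C_00
Cofactor C_00 = 3
Want det = 0: -36 + (v - 3) * 3 = 0
  (v - 3) = 36 / 3 = 12
  v = 3 + (12) = 15

Answer: 15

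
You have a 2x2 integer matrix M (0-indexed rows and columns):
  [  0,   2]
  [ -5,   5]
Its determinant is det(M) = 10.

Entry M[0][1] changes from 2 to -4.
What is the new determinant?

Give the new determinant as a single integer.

Answer: -20

Derivation:
det is linear in row 0: changing M[0][1] by delta changes det by delta * cofactor(0,1).
Cofactor C_01 = (-1)^(0+1) * minor(0,1) = 5
Entry delta = -4 - 2 = -6
Det delta = -6 * 5 = -30
New det = 10 + -30 = -20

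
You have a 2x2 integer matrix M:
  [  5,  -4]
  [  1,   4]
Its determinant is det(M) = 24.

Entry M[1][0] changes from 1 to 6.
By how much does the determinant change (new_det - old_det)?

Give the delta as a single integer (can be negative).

Answer: 20

Derivation:
Cofactor C_10 = 4
Entry delta = 6 - 1 = 5
Det delta = entry_delta * cofactor = 5 * 4 = 20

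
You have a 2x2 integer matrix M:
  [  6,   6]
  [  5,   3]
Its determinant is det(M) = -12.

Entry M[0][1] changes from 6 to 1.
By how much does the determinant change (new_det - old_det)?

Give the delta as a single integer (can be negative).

Answer: 25

Derivation:
Cofactor C_01 = -5
Entry delta = 1 - 6 = -5
Det delta = entry_delta * cofactor = -5 * -5 = 25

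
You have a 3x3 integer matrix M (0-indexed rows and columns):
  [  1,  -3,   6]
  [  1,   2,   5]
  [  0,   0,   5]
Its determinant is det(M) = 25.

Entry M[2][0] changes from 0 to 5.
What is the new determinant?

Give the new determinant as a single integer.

Answer: -110

Derivation:
det is linear in row 2: changing M[2][0] by delta changes det by delta * cofactor(2,0).
Cofactor C_20 = (-1)^(2+0) * minor(2,0) = -27
Entry delta = 5 - 0 = 5
Det delta = 5 * -27 = -135
New det = 25 + -135 = -110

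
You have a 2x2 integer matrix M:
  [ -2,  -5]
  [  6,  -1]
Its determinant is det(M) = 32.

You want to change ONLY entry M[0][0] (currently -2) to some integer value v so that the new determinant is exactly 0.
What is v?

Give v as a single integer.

det is linear in entry M[0][0]: det = old_det + (v - -2) * C_00
Cofactor C_00 = -1
Want det = 0: 32 + (v - -2) * -1 = 0
  (v - -2) = -32 / -1 = 32
  v = -2 + (32) = 30

Answer: 30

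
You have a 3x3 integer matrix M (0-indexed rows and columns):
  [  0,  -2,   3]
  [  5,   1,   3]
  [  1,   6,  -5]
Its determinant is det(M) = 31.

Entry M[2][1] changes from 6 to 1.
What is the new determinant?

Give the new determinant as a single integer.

Answer: -44

Derivation:
det is linear in row 2: changing M[2][1] by delta changes det by delta * cofactor(2,1).
Cofactor C_21 = (-1)^(2+1) * minor(2,1) = 15
Entry delta = 1 - 6 = -5
Det delta = -5 * 15 = -75
New det = 31 + -75 = -44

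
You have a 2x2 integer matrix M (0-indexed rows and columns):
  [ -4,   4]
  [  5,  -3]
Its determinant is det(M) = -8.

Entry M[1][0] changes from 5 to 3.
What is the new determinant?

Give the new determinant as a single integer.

det is linear in row 1: changing M[1][0] by delta changes det by delta * cofactor(1,0).
Cofactor C_10 = (-1)^(1+0) * minor(1,0) = -4
Entry delta = 3 - 5 = -2
Det delta = -2 * -4 = 8
New det = -8 + 8 = 0

Answer: 0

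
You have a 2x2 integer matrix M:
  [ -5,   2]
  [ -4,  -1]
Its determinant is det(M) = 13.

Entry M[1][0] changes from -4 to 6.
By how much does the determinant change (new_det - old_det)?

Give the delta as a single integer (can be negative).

Answer: -20

Derivation:
Cofactor C_10 = -2
Entry delta = 6 - -4 = 10
Det delta = entry_delta * cofactor = 10 * -2 = -20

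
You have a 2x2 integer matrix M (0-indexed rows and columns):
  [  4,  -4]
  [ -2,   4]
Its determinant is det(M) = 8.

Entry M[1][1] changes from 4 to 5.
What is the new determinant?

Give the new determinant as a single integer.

det is linear in row 1: changing M[1][1] by delta changes det by delta * cofactor(1,1).
Cofactor C_11 = (-1)^(1+1) * minor(1,1) = 4
Entry delta = 5 - 4 = 1
Det delta = 1 * 4 = 4
New det = 8 + 4 = 12

Answer: 12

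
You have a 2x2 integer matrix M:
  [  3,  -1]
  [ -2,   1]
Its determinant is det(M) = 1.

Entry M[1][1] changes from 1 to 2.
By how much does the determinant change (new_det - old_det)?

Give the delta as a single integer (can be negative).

Cofactor C_11 = 3
Entry delta = 2 - 1 = 1
Det delta = entry_delta * cofactor = 1 * 3 = 3

Answer: 3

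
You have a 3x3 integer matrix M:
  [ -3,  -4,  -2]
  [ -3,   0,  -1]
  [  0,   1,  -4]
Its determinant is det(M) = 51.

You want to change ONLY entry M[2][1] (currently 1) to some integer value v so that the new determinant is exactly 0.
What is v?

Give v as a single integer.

det is linear in entry M[2][1]: det = old_det + (v - 1) * C_21
Cofactor C_21 = 3
Want det = 0: 51 + (v - 1) * 3 = 0
  (v - 1) = -51 / 3 = -17
  v = 1 + (-17) = -16

Answer: -16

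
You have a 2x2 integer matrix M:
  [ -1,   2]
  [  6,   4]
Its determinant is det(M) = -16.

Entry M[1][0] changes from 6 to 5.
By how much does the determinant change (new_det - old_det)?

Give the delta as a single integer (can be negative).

Cofactor C_10 = -2
Entry delta = 5 - 6 = -1
Det delta = entry_delta * cofactor = -1 * -2 = 2

Answer: 2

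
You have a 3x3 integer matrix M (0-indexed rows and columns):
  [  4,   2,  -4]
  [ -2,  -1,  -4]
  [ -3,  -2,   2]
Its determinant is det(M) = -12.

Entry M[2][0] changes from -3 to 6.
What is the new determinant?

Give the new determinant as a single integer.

Answer: -120

Derivation:
det is linear in row 2: changing M[2][0] by delta changes det by delta * cofactor(2,0).
Cofactor C_20 = (-1)^(2+0) * minor(2,0) = -12
Entry delta = 6 - -3 = 9
Det delta = 9 * -12 = -108
New det = -12 + -108 = -120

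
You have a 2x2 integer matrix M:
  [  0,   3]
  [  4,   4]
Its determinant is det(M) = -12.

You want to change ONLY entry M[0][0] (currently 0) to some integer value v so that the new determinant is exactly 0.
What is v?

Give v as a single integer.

det is linear in entry M[0][0]: det = old_det + (v - 0) * C_00
Cofactor C_00 = 4
Want det = 0: -12 + (v - 0) * 4 = 0
  (v - 0) = 12 / 4 = 3
  v = 0 + (3) = 3

Answer: 3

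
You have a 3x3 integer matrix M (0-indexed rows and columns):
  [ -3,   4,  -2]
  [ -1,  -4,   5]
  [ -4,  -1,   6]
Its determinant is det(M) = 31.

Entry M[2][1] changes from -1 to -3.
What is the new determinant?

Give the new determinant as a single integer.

Answer: -3

Derivation:
det is linear in row 2: changing M[2][1] by delta changes det by delta * cofactor(2,1).
Cofactor C_21 = (-1)^(2+1) * minor(2,1) = 17
Entry delta = -3 - -1 = -2
Det delta = -2 * 17 = -34
New det = 31 + -34 = -3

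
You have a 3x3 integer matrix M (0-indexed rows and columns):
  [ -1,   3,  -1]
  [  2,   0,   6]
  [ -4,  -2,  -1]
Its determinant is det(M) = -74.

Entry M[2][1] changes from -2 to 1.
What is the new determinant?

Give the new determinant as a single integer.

Answer: -62

Derivation:
det is linear in row 2: changing M[2][1] by delta changes det by delta * cofactor(2,1).
Cofactor C_21 = (-1)^(2+1) * minor(2,1) = 4
Entry delta = 1 - -2 = 3
Det delta = 3 * 4 = 12
New det = -74 + 12 = -62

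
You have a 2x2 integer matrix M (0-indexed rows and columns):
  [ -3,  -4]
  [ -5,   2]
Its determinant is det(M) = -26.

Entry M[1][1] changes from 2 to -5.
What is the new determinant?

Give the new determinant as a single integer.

det is linear in row 1: changing M[1][1] by delta changes det by delta * cofactor(1,1).
Cofactor C_11 = (-1)^(1+1) * minor(1,1) = -3
Entry delta = -5 - 2 = -7
Det delta = -7 * -3 = 21
New det = -26 + 21 = -5

Answer: -5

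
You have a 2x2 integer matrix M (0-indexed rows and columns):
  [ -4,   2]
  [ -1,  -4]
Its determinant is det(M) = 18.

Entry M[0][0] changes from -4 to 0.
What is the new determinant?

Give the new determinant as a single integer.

det is linear in row 0: changing M[0][0] by delta changes det by delta * cofactor(0,0).
Cofactor C_00 = (-1)^(0+0) * minor(0,0) = -4
Entry delta = 0 - -4 = 4
Det delta = 4 * -4 = -16
New det = 18 + -16 = 2

Answer: 2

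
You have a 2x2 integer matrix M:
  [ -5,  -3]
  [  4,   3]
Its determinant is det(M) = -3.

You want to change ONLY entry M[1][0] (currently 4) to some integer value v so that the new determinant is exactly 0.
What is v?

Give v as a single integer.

det is linear in entry M[1][0]: det = old_det + (v - 4) * C_10
Cofactor C_10 = 3
Want det = 0: -3 + (v - 4) * 3 = 0
  (v - 4) = 3 / 3 = 1
  v = 4 + (1) = 5

Answer: 5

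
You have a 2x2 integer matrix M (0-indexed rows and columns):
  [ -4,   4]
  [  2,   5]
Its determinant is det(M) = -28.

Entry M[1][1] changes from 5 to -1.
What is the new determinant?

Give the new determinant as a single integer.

Answer: -4

Derivation:
det is linear in row 1: changing M[1][1] by delta changes det by delta * cofactor(1,1).
Cofactor C_11 = (-1)^(1+1) * minor(1,1) = -4
Entry delta = -1 - 5 = -6
Det delta = -6 * -4 = 24
New det = -28 + 24 = -4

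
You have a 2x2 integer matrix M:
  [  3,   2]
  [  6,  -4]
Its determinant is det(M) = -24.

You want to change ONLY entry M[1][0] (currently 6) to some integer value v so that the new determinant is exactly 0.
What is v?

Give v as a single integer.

Answer: -6

Derivation:
det is linear in entry M[1][0]: det = old_det + (v - 6) * C_10
Cofactor C_10 = -2
Want det = 0: -24 + (v - 6) * -2 = 0
  (v - 6) = 24 / -2 = -12
  v = 6 + (-12) = -6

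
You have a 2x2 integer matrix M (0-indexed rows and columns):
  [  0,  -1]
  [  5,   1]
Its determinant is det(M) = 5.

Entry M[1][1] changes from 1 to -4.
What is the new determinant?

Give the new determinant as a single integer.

Answer: 5

Derivation:
det is linear in row 1: changing M[1][1] by delta changes det by delta * cofactor(1,1).
Cofactor C_11 = (-1)^(1+1) * minor(1,1) = 0
Entry delta = -4 - 1 = -5
Det delta = -5 * 0 = 0
New det = 5 + 0 = 5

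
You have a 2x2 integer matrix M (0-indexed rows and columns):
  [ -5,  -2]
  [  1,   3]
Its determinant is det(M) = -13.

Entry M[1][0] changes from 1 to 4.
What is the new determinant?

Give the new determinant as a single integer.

det is linear in row 1: changing M[1][0] by delta changes det by delta * cofactor(1,0).
Cofactor C_10 = (-1)^(1+0) * minor(1,0) = 2
Entry delta = 4 - 1 = 3
Det delta = 3 * 2 = 6
New det = -13 + 6 = -7

Answer: -7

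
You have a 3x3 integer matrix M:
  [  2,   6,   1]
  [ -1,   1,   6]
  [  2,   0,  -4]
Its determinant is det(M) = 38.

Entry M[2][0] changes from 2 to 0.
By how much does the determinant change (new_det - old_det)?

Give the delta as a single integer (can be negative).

Cofactor C_20 = 35
Entry delta = 0 - 2 = -2
Det delta = entry_delta * cofactor = -2 * 35 = -70

Answer: -70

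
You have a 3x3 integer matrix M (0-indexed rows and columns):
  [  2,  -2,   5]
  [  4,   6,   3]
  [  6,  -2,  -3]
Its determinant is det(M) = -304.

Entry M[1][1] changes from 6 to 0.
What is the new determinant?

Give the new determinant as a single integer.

det is linear in row 1: changing M[1][1] by delta changes det by delta * cofactor(1,1).
Cofactor C_11 = (-1)^(1+1) * minor(1,1) = -36
Entry delta = 0 - 6 = -6
Det delta = -6 * -36 = 216
New det = -304 + 216 = -88

Answer: -88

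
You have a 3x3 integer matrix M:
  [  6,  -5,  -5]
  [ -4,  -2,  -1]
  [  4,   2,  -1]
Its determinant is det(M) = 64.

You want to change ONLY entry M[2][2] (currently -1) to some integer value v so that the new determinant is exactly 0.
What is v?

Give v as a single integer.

det is linear in entry M[2][2]: det = old_det + (v - -1) * C_22
Cofactor C_22 = -32
Want det = 0: 64 + (v - -1) * -32 = 0
  (v - -1) = -64 / -32 = 2
  v = -1 + (2) = 1

Answer: 1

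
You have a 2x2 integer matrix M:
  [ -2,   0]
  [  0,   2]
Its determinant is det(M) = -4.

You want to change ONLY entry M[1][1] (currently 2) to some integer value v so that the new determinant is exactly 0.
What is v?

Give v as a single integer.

det is linear in entry M[1][1]: det = old_det + (v - 2) * C_11
Cofactor C_11 = -2
Want det = 0: -4 + (v - 2) * -2 = 0
  (v - 2) = 4 / -2 = -2
  v = 2 + (-2) = 0

Answer: 0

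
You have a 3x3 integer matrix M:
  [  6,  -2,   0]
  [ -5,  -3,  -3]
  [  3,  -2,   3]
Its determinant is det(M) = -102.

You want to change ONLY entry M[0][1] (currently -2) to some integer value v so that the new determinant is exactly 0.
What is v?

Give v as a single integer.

det is linear in entry M[0][1]: det = old_det + (v - -2) * C_01
Cofactor C_01 = 6
Want det = 0: -102 + (v - -2) * 6 = 0
  (v - -2) = 102 / 6 = 17
  v = -2 + (17) = 15

Answer: 15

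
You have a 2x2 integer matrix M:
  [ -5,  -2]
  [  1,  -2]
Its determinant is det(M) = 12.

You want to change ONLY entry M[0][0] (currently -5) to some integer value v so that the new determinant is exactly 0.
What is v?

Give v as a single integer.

det is linear in entry M[0][0]: det = old_det + (v - -5) * C_00
Cofactor C_00 = -2
Want det = 0: 12 + (v - -5) * -2 = 0
  (v - -5) = -12 / -2 = 6
  v = -5 + (6) = 1

Answer: 1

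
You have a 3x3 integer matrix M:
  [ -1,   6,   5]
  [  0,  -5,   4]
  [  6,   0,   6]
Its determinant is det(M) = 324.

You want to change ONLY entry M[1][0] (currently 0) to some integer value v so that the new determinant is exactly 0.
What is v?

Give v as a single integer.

det is linear in entry M[1][0]: det = old_det + (v - 0) * C_10
Cofactor C_10 = -36
Want det = 0: 324 + (v - 0) * -36 = 0
  (v - 0) = -324 / -36 = 9
  v = 0 + (9) = 9

Answer: 9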